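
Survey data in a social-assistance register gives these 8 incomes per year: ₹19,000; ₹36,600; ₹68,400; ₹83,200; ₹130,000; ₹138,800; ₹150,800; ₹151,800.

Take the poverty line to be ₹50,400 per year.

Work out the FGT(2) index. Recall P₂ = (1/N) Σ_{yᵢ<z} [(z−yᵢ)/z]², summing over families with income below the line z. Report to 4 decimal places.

0.0579

Incomes under z: ₹19,000, ₹36,600 (q = 2 of N = 8).
Shortfall ratios: (50400−19000)/50400 = 0.6230; (50400−36600)/50400 = 0.2738.
Squared: 0.3881; 0.0750.
Sum = 0.463120; P₂ = 0.463120 / 8 = 0.0579.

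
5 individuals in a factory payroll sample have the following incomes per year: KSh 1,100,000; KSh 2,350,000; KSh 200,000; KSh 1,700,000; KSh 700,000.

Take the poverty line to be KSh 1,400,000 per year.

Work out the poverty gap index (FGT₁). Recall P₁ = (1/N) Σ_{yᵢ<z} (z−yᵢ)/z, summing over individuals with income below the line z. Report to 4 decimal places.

0.3143

Poor units: KSh 200,000, KSh 700,000, KSh 1,100,000 (q = 3 of N = 5).
Shortfall ratios: (1400000−200000)/1400000 = 0.8571; (1400000−700000)/1400000 = 0.5000; (1400000−1100000)/1400000 = 0.2143.
Sum of shortfalls = 1.571429; P₁ averages over all N: 1.571429 / 5 = 0.3143.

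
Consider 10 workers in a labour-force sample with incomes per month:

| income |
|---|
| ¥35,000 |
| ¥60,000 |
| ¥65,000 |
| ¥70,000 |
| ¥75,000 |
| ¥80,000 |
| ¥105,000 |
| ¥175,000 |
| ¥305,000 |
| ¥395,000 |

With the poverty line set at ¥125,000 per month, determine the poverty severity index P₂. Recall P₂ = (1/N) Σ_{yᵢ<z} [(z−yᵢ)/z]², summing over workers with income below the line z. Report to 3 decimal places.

0.153

Poor units: ¥35,000, ¥60,000, ¥65,000, ¥70,000, ¥75,000, ¥80,000, ¥105,000 (q = 7 of N = 10).
Gap ratios (z−y)/z: (125000−35000)/125000 = 0.7200; (125000−60000)/125000 = 0.5200; (125000−65000)/125000 = 0.4800; (125000−70000)/125000 = 0.4400; (125000−75000)/125000 = 0.4000; (125000−80000)/125000 = 0.3600; (125000−105000)/125000 = 0.1600.
Squared: 0.5184; 0.2704; 0.2304; 0.1936; 0.1600; 0.1296; 0.0256.
Sum = 1.528000; P₂ = 1.528000 / 10 = 0.153.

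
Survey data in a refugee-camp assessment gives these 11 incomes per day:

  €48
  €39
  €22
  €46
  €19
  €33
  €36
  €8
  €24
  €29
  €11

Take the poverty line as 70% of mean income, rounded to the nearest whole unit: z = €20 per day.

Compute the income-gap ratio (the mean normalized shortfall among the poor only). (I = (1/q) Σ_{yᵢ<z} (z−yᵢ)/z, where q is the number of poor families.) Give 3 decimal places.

Poor units: €8, €11, €19 (q = 3 of N = 11).
Relative gaps: 0.6000, 0.4500, 0.0500; sum = 1.100000.
The income-gap ratio divides by q (the poor only): 1.100000 / 3 = 0.367.

0.367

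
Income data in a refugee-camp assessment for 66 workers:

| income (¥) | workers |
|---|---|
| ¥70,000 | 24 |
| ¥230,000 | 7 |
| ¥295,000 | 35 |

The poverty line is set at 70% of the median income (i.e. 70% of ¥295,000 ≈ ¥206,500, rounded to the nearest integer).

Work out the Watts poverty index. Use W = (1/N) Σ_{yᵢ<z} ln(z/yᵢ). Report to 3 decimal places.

0.393

Below the line: 24×¥70,000 (q = 24 of N = 66).
Log gaps: ln(206500/70000) = 1.0818 (×24).
W = 25.963324 / 66 = 0.393.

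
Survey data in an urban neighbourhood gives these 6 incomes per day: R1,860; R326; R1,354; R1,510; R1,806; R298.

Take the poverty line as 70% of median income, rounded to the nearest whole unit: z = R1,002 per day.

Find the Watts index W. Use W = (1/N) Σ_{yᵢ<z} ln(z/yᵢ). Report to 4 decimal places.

Below the line: R298, R326 (q = 2 of N = 6).
ln(z/y) terms: ln(1002/298) = 1.2127; ln(1002/326) = 1.1229.
W = 2.335516 / 6 = 0.3893.

0.3893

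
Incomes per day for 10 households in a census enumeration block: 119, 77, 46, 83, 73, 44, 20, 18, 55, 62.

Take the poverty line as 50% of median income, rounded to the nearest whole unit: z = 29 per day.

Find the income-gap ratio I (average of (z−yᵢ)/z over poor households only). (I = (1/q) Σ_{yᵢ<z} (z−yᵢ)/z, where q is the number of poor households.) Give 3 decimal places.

Incomes under z: 18, 20 (q = 2 of N = 10).
Relative gaps: 0.3793, 0.3103; sum = 0.689655.
I averages over the q = 2 poor units only: 0.689655 / 2 = 0.345.

0.345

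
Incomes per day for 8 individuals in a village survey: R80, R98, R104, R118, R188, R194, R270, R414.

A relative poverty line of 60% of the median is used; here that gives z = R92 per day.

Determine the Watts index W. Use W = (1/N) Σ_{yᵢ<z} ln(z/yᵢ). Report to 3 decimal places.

0.017

Incomes under z: R80 (q = 1 of N = 8).
Log shortfalls: ln(92/80) = 0.1398.
W = 0.139762 / 8 = 0.017.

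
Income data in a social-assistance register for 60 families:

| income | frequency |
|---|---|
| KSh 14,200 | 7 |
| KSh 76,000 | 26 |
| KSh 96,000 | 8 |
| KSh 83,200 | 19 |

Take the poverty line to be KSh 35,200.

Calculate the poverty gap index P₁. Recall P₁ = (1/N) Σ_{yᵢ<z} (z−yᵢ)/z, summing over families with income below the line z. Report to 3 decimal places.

0.070

Below z: 7×KSh 14,200 (q = 7 of N = 60).
Shortfall ratios: (35200−14200)/35200 = 0.5966 (×7).
Sum of shortfalls = 4.176136; P₁ averages over all N: 4.176136 / 60 = 0.070.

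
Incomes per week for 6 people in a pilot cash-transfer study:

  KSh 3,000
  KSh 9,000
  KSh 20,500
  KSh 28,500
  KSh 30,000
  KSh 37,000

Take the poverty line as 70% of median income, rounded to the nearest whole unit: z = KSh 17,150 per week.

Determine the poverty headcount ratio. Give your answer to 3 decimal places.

0.333

2 of the 6 people have income below KSh 17,150.
H = 2/6 = 0.333.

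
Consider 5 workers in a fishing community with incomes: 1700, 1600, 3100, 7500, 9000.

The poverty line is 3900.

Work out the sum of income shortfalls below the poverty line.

Below z: 1600, 1700, 3100 (q = 3 of N = 5).
Individual gaps: 3900−1600 = 2300; 3900−1700 = 2200; 3900−3100 = 800.
Aggregate gap = 5300.

5300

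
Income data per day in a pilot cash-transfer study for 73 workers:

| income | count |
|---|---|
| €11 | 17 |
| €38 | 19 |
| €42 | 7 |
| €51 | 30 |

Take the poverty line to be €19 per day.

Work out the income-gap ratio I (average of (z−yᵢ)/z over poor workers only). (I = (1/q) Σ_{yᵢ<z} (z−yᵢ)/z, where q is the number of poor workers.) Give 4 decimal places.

Below z: 17×€11 (q = 17 of N = 73).
Relative gaps: 0.4211 (×17); sum = 7.157895.
The income-gap ratio divides by q (the poor only): 7.157895 / 17 = 0.4211.

0.4211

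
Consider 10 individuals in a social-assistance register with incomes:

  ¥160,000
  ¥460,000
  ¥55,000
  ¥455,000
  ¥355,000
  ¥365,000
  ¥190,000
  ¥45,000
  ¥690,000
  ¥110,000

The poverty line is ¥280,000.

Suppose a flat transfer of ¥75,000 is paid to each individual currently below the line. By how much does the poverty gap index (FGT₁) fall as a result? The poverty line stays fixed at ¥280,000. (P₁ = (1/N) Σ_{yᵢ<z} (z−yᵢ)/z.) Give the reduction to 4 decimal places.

Before: below the line — ¥45,000, ¥55,000, ¥110,000, ¥160,000, ¥190,000; poverty gap index (FGT₁) = 0.300000.
After the ¥75,000 transfer: below the line — ¥120,000, ¥130,000, ¥185,000, ¥235,000, ¥265,000; poverty gap index (FGT₁) = 0.166071.
Reduction = 0.300000 − 0.166071 = 0.1339.

0.1339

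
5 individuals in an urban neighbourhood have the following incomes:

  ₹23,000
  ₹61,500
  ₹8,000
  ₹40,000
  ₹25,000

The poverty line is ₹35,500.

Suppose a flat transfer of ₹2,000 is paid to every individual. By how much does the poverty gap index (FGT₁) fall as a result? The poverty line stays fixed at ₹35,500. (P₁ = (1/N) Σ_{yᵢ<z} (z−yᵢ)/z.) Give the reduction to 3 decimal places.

Before: below the line — ₹8,000, ₹23,000, ₹25,000; poverty gap index (FGT₁) = 0.28451.
After the ₹2,000 transfer: below the line — ₹10,000, ₹25,000, ₹27,000; poverty gap index (FGT₁) = 0.25070.
Reduction = 0.28451 − 0.25070 = 0.034.

0.034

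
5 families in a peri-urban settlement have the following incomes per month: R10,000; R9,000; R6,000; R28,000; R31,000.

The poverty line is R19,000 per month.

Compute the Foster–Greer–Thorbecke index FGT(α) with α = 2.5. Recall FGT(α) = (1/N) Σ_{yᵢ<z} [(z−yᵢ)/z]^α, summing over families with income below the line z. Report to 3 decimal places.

Incomes under z: R6,000, R9,000, R10,000 (q = 3 of N = 5).
Shortfall ratios: (19000−6000)/19000 = 0.6842; (19000−9000)/19000 = 0.5263; (19000−10000)/19000 = 0.4737.
Raised to α = 2.5: 0.38723; 0.20096; 0.15443.
Sum = 0.742624; FGT(2.5) = 0.742624 / 5 = 0.149.

0.149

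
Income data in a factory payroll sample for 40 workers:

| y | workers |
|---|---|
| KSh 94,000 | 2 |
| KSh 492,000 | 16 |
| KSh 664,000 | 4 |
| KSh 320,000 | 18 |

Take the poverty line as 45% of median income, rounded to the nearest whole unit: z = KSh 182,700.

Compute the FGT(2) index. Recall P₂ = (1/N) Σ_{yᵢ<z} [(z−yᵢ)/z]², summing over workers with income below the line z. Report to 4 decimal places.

Below z: 2×KSh 94,000 (q = 2 of N = 40).
Relative gaps: (182700−94000)/182700 = 0.4855 (×2).
Squared: 0.2357 (×2).
Sum = 0.471411; P₂ = 0.471411 / 40 = 0.0118.

0.0118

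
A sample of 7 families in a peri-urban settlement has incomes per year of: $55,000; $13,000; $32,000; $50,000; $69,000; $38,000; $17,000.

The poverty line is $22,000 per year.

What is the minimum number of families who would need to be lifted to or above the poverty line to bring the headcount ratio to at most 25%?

1

2 of the 7 families are poor, so H = 2/7 = 0.286.
A headcount ratio of at most 25% allows at most ⌊0.25 × 7⌋ = 1 poor families.
So at least 2 − 1 = 1 must be lifted.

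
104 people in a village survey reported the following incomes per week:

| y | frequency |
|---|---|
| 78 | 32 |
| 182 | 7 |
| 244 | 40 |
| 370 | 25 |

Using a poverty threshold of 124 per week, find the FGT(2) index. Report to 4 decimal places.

Below z: 32×78 (q = 32 of N = 104).
Gap ratios (z−y)/z: (124−78)/124 = 0.3710 (×32).
Squared: 0.1376 (×32).
Sum = 4.403746; P₂ = 4.403746 / 104 = 0.0423.

0.0423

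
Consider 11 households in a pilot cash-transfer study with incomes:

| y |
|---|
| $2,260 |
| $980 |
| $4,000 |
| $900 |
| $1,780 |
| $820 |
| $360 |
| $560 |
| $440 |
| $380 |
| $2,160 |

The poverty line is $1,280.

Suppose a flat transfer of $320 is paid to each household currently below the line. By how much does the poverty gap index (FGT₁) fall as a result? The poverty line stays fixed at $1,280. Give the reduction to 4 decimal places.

Before: below the line — $360, $380, $440, $560, $820, $900, $980; poverty gap index (FGT₁) = 0.321023.
After the $320 transfer: below the line — $680, $700, $760, $880, $1,140, $1,220; poverty gap index (FGT₁) = 0.163352.
Reduction = 0.321023 − 0.163352 = 0.1577.

0.1577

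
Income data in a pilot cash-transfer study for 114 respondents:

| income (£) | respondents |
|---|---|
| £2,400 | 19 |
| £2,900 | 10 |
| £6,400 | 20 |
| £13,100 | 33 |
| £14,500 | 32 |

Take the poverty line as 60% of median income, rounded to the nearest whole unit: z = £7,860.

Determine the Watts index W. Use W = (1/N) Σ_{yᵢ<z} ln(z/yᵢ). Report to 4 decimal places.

Below the line: 19×£2,400, 10×£2,900, 20×£6,400 (q = 49 of N = 114).
Log gaps: ln(7860/2400) = 1.1863 (×19); ln(7860/2900) = 0.9971 (×10); ln(7860/6400) = 0.2055 (×20).
W = 36.620571 / 114 = 0.3212.

0.3212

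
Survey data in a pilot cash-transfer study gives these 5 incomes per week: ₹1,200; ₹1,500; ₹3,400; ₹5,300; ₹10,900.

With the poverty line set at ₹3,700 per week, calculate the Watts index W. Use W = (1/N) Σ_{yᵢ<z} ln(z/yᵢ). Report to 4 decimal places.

0.4227

Poor units: ₹1,200, ₹1,500, ₹3,400 (q = 3 of N = 5).
ln(z/y) terms: ln(3700/1200) = 1.1260; ln(3700/1500) = 0.9029; ln(3700/3400) = 0.0846.
W = 2.113436 / 5 = 0.4227.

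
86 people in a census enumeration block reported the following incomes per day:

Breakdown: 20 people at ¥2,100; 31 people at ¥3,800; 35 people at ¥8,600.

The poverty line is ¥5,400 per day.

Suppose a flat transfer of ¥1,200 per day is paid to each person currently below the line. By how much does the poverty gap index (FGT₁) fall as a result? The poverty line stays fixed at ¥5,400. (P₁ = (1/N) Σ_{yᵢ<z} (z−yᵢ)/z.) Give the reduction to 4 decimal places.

0.1318

Before: below the line — 20×¥2,100, 31×¥3,800; poverty gap index (FGT₁) = 0.248923.
After the ¥1,200 transfer: below the line — 20×¥3,300, 31×¥5,000; poverty gap index (FGT₁) = 0.117140.
Reduction = 0.248923 − 0.117140 = 0.1318.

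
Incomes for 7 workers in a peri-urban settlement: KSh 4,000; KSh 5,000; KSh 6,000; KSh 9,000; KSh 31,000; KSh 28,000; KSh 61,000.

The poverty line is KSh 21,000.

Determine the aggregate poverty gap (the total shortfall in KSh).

KSh 60,000

Poor units: KSh 4,000, KSh 5,000, KSh 6,000, KSh 9,000 (q = 4 of N = 7).
Individual gaps: 21000−4000 = 17000; 21000−5000 = 16000; 21000−6000 = 15000; 21000−9000 = 12000.
Aggregate gap = KSh 60,000.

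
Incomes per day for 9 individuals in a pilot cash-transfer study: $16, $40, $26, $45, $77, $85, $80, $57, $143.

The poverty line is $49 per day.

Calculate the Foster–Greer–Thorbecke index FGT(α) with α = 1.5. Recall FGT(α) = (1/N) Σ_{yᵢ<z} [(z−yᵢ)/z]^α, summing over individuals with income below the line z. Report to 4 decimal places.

0.1085

Below z: $16, $26, $40, $45 (q = 4 of N = 9).
Gap ratios (z−y)/z: (49−16)/49 = 0.6735; (49−26)/49 = 0.4694; (49−40)/49 = 0.1837; (49−45)/49 = 0.0816.
Raised to α = 1.5: 0.55268; 0.32159; 0.07872; 0.02332.
Sum = 0.976311; FGT(1.5) = 0.976311 / 9 = 0.1085.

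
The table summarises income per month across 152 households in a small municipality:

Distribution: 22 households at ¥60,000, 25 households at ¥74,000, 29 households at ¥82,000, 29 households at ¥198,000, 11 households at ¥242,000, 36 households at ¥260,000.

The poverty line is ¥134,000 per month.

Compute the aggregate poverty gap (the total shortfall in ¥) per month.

Incomes under z: 22×¥60,000, 25×¥74,000, 29×¥82,000 (q = 76 of N = 152).
Individual gaps: 22×(134000−60000) = 1628000; 25×(134000−74000) = 1500000; 29×(134000−82000) = 1508000.
Aggregate gap = ¥4,636,000.

¥4,636,000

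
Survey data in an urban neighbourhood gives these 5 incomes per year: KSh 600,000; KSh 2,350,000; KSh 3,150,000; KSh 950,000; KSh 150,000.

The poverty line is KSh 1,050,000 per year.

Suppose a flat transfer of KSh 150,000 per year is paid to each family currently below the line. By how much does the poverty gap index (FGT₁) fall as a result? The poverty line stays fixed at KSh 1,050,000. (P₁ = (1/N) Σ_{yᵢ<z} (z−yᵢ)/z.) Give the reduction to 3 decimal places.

Before: below the line — KSh 150,000, KSh 600,000, KSh 950,000; poverty gap index (FGT₁) = 0.27619.
After the KSh 150,000 transfer: below the line — KSh 300,000, KSh 750,000; poverty gap index (FGT₁) = 0.20000.
Reduction = 0.27619 − 0.20000 = 0.076.

0.076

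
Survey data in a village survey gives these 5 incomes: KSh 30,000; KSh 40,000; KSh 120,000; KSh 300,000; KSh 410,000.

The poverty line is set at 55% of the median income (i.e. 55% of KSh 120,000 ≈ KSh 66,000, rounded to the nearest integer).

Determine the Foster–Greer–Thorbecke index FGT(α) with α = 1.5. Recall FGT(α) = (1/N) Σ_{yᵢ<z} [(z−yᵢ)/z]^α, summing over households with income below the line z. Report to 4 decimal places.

Incomes under z: KSh 30,000, KSh 40,000 (q = 2 of N = 5).
Gap ratios (z−y)/z: (66000−30000)/66000 = 0.5455; (66000−40000)/66000 = 0.3939.
Raised to α = 1.5: 0.40284; 0.24725.
Sum = 0.650099; FGT(1.5) = 0.650099 / 5 = 0.1300.

0.1300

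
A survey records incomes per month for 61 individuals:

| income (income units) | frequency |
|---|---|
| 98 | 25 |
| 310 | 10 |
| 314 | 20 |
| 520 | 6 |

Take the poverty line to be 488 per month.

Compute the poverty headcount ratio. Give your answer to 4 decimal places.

0.9016

55 of the 61 individuals have income below 488.
H = 55/61 = 0.9016.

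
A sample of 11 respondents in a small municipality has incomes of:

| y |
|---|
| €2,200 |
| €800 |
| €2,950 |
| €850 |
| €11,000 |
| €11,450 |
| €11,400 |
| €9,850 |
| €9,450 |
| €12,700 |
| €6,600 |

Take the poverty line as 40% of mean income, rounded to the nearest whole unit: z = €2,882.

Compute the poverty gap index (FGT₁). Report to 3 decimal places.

Incomes under z: €800, €850, €2,200 (q = 3 of N = 11).
Gap ratios (z−y)/z: (2882−800)/2882 = 0.7224; (2882−850)/2882 = 0.7051; (2882−2200)/2882 = 0.2366.
Σ = 1.664122. Dividing by the full population N = 11 gives P₁ = 0.151.

0.151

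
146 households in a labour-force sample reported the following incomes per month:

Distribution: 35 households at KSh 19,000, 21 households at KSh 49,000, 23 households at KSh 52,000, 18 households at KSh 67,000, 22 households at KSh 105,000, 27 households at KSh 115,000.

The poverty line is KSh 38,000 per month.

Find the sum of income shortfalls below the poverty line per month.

Incomes under z: 35×KSh 19,000 (q = 35 of N = 146).
Individual gaps: 35×(38000−19000) = 665000.
Aggregate gap = KSh 665,000.

KSh 665,000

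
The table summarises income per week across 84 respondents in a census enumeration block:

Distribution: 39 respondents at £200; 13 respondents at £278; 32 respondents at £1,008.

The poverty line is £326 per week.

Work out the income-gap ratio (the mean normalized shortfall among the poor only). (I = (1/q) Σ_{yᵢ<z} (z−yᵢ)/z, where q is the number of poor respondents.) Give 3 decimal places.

0.327

Below z: 39×£200, 13×£278 (q = 52 of N = 84).
Relative gaps: 0.3865 (×39), 0.1472 (×13); sum = 16.987730.
The income-gap ratio divides by q (the poor only): 16.987730 / 52 = 0.327.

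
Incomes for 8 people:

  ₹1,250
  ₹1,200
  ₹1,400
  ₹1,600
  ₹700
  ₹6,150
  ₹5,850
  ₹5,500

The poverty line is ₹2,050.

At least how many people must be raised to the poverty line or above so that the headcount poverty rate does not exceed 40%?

Currently q = 5 of N = 8 are below the line (H = 0.625).
A headcount ratio of at most 40% allows at most ⌊0.40 × 8⌋ = 3 poor people.
So at least 5 − 3 = 2 must be lifted.

2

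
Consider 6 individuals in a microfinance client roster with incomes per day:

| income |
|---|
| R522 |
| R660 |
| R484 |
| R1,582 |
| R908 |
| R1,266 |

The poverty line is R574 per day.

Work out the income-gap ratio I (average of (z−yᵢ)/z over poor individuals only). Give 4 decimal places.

0.1237

Poor units: R484, R522 (q = 2 of N = 6).
Shortfall ratios (z−y)/z: 0.1568, 0.0906; sum = 0.247387.
The income-gap ratio divides by q (the poor only): 0.247387 / 2 = 0.1237.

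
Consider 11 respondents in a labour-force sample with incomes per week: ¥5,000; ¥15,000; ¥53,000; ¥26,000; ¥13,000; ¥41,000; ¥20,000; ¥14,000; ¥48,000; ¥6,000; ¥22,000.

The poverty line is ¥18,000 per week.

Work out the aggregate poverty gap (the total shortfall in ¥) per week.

¥37,000

Incomes under z: ¥5,000, ¥6,000, ¥13,000, ¥14,000, ¥15,000 (q = 5 of N = 11).
Individual gaps: 18000−5000 = 13000; 18000−6000 = 12000; 18000−13000 = 5000; 18000−14000 = 4000; 18000−15000 = 3000.
Aggregate gap = ¥37,000.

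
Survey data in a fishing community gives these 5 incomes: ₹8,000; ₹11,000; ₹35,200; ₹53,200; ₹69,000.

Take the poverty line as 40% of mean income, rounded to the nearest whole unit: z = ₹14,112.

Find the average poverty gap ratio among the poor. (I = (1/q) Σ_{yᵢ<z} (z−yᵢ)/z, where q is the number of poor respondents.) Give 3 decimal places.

0.327

Poor units: ₹8,000, ₹11,000 (q = 2 of N = 5).
Relative gaps: 0.4331, 0.2205; sum = 0.653628.
I averages over the q = 2 poor units only: 0.653628 / 2 = 0.327.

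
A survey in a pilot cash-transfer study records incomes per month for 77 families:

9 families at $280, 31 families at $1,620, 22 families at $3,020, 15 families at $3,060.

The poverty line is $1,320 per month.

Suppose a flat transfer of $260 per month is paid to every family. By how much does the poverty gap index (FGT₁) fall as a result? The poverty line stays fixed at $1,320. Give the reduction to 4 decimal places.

Before: below the line — 9×$280; poverty gap index (FGT₁) = 0.092090.
After the $260 transfer: below the line — 9×$540; poverty gap index (FGT₁) = 0.069067.
Reduction = 0.092090 − 0.069067 = 0.0230.

0.0230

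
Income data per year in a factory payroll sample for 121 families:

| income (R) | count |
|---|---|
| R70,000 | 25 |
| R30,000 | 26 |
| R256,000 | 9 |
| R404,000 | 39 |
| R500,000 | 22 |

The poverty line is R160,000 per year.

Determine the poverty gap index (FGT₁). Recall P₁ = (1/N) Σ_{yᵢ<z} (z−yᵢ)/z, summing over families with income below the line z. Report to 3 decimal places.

Below z: 26×R30,000, 25×R70,000 (q = 51 of N = 121).
Shortfall ratios: (160000−30000)/160000 = 0.8125 (×26); (160000−70000)/160000 = 0.5625 (×25).
Sum of shortfalls = 35.187500; P₁ averages over all N: 35.187500 / 121 = 0.291.

0.291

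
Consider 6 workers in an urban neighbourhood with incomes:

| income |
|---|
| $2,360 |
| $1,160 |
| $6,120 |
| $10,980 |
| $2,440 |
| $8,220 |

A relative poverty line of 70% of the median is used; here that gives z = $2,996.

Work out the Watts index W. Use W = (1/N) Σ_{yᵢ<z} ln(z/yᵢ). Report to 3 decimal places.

Below the line: $1,160, $2,360, $2,440 (q = 3 of N = 6).
ln(z/y) terms: ln(2996/1160) = 0.9489; ln(2996/2360) = 0.2386; ln(2996/2440) = 0.2053.
W = 1.392755 / 6 = 0.232.

0.232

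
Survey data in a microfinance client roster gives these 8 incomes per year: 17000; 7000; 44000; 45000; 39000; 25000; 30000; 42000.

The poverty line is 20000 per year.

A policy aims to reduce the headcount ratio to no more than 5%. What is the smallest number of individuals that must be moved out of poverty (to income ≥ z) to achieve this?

2

Currently q = 2 of N = 8 are below the line (H = 0.250).
A headcount ratio of at most 5% allows at most ⌊0.05 × 8⌋ = 0 poor individuals.
So at least 2 − 0 = 2 must be lifted.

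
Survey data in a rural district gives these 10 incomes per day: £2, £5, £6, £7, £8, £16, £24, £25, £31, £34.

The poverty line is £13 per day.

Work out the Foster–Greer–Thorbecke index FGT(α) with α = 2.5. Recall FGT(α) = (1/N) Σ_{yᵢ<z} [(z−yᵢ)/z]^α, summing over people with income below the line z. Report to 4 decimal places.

Below the line: £2, £5, £6, £7, £8 (q = 5 of N = 10).
Relative gaps: (13−2)/13 = 0.8462; (13−5)/13 = 0.6154; (13−6)/13 = 0.5385; (13−7)/13 = 0.4615; (13−8)/13 = 0.3846.
Raised to α = 2.5: 0.65860; 0.29708; 0.21276; 0.14472; 0.09174.
Sum = 1.404895; FGT(2.5) = 1.404895 / 10 = 0.1405.

0.1405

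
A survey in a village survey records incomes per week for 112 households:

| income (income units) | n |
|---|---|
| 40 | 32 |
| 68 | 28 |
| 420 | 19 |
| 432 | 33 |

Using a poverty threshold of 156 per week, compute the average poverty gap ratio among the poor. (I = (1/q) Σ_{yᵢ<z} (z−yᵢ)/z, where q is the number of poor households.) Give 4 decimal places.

0.6598

Incomes under z: 32×40, 28×68 (q = 60 of N = 112).
Shortfall ratios (z−y)/z: 0.7436 (×32), 0.5641 (×28); sum = 39.589744.
I averages over the q = 60 poor units only: 39.589744 / 60 = 0.6598.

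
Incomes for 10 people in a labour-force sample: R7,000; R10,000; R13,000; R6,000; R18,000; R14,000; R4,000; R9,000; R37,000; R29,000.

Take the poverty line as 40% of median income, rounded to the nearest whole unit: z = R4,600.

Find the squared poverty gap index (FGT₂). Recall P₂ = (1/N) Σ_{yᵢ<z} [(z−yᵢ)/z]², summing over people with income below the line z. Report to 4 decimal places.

0.0017

Below z: R4,000 (q = 1 of N = 10).
Normalized shortfalls: (4600−4000)/4600 = 0.1304.
Squared: 0.0170.
Sum = 0.017013; P₂ = 0.017013 / 10 = 0.0017.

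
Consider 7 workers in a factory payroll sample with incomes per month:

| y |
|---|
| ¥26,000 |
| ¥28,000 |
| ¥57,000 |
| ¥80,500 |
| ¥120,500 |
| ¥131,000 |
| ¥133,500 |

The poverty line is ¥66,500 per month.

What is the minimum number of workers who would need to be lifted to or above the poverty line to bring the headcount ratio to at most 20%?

3 of the 7 workers are poor, so H = 3/7 = 0.429.
A headcount ratio of at most 20% allows at most ⌊0.20 × 7⌋ = 1 poor workers.
So at least 3 − 1 = 2 must be lifted.

2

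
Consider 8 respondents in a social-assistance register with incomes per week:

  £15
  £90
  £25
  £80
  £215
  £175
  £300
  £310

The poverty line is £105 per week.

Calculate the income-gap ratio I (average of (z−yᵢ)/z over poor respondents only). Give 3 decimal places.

Incomes under z: £15, £25, £80, £90 (q = 4 of N = 8).
Relative gaps: 0.8571, 0.7619, 0.2381, 0.1429; sum = 2.000000.
The income-gap ratio divides by q (the poor only): 2.000000 / 4 = 0.500.

0.500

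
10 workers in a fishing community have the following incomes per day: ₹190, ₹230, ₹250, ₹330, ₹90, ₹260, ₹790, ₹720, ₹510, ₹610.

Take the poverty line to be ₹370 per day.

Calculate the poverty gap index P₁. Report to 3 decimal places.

Below the line: ₹90, ₹190, ₹230, ₹250, ₹260, ₹330 (q = 6 of N = 10).
Relative gaps: (370−90)/370 = 0.7568; (370−190)/370 = 0.4865; (370−230)/370 = 0.3784; (370−250)/370 = 0.3243; (370−260)/370 = 0.2973; (370−330)/370 = 0.1081.
Σ = 2.351351. Dividing by the full population N = 10 gives P₁ = 0.235.

0.235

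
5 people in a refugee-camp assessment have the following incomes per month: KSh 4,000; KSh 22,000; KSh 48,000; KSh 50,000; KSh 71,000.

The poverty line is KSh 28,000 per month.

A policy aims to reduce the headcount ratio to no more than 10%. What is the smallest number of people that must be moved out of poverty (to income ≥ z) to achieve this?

2 of the 5 people are poor, so H = 2/5 = 0.400.
A headcount ratio of at most 10% allows at most ⌊0.10 × 5⌋ = 0 poor people.
So at least 2 − 0 = 2 must be lifted.

2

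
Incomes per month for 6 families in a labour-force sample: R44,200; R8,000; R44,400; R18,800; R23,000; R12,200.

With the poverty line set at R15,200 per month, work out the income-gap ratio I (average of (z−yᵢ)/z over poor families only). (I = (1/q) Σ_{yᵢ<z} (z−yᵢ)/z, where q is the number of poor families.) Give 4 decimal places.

0.3355

Below the line: R8,000, R12,200 (q = 2 of N = 6).
Relative gaps: 0.4737, 0.1974; sum = 0.671053.
I averages over the q = 2 poor units only: 0.671053 / 2 = 0.3355.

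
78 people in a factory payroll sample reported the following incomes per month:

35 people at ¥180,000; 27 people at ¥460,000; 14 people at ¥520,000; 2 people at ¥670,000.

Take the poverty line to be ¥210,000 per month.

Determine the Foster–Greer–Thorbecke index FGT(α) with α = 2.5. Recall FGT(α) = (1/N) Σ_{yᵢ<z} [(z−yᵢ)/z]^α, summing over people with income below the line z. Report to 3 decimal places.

Below z: 35×¥180,000 (q = 35 of N = 78).
Normalized shortfalls: (210000−180000)/210000 = 0.1429 (×35).
Raised to α = 2.5: 0.00771 (×35).
Sum = 0.269975; FGT(2.5) = 0.269975 / 78 = 0.003.

0.003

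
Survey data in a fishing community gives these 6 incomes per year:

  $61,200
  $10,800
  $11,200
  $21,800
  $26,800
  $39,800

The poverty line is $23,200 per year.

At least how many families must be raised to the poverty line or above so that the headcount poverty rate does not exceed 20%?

Currently q = 3 of N = 6 are below the line (H = 0.500).
A headcount ratio of at most 20% allows at most ⌊0.20 × 6⌋ = 1 poor families.
So at least 3 − 1 = 2 must be lifted.

2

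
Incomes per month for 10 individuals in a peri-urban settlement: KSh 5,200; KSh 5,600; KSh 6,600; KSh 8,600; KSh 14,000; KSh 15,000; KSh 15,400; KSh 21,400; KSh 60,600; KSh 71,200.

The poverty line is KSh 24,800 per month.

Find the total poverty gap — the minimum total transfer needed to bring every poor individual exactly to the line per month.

KSh 106,600

Below z: KSh 5,200, KSh 5,600, KSh 6,600, KSh 8,600, KSh 14,000, KSh 15,000, KSh 15,400, KSh 21,400 (q = 8 of N = 10).
Individual gaps: 24800−5200 = 19600; 24800−5600 = 19200; 24800−6600 = 18200; 24800−8600 = 16200; 24800−14000 = 10800; 24800−15000 = 9800; 24800−15400 = 9400; 24800−21400 = 3400.
Aggregate gap = KSh 106,600.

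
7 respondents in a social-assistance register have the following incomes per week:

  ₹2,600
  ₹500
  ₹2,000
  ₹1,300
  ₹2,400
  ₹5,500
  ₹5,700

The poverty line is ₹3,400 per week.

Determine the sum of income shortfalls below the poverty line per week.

₹8,200

Below z: ₹500, ₹1,300, ₹2,000, ₹2,400, ₹2,600 (q = 5 of N = 7).
Individual gaps: 3400−500 = 2900; 3400−1300 = 2100; 3400−2000 = 1400; 3400−2400 = 1000; 3400−2600 = 800.
Aggregate gap = ₹8,200.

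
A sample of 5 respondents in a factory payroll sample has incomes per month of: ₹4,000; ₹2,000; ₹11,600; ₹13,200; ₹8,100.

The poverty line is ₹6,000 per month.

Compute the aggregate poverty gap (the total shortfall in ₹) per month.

₹6,000

Incomes under z: ₹2,000, ₹4,000 (q = 2 of N = 5).
Individual gaps: 6000−2000 = 4000; 6000−4000 = 2000.
Aggregate gap = ₹6,000.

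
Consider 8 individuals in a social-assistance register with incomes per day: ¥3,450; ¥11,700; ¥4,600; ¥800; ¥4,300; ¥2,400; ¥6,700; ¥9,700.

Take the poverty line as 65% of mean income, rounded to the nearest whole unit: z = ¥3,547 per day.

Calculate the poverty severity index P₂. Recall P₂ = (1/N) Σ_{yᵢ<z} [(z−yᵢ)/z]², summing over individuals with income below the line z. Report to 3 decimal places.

Below z: ¥800, ¥2,400, ¥3,450 (q = 3 of N = 8).
Gap ratios (z−y)/z: (3547−800)/3547 = 0.7745; (3547−2400)/3547 = 0.3234; (3547−3450)/3547 = 0.0273.
Squared: 0.5998; 0.1046; 0.0007.
Sum = 0.705101; P₂ = 0.705101 / 8 = 0.088.

0.088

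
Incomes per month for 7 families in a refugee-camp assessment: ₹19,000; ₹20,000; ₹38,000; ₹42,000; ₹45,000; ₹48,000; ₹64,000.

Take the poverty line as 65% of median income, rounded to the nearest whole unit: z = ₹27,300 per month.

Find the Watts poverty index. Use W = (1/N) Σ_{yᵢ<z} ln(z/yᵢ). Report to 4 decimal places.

Poor units: ₹19,000, ₹20,000 (q = 2 of N = 7).
Log shortfalls: ln(27300/19000) = 0.3624; ln(27300/20000) = 0.3112.
W = 0.673602 / 7 = 0.0962.

0.0962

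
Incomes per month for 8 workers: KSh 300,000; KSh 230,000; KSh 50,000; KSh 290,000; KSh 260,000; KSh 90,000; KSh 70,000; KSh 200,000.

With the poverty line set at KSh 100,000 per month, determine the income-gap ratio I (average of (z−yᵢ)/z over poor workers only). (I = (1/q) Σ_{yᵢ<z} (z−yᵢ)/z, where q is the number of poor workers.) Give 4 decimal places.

Incomes under z: KSh 50,000, KSh 70,000, KSh 90,000 (q = 3 of N = 8).
Relative gaps: 0.5000, 0.3000, 0.1000; sum = 0.900000.
I averages over the q = 3 poor units only: 0.900000 / 3 = 0.3000.

0.3000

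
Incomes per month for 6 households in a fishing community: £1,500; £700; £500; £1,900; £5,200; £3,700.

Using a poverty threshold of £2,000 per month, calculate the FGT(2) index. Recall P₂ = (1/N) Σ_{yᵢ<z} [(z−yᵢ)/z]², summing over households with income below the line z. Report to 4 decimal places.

0.1750

Poor units: £500, £700, £1,500, £1,900 (q = 4 of N = 6).
Gap ratios (z−y)/z: (2000−500)/2000 = 0.7500; (2000−700)/2000 = 0.6500; (2000−1500)/2000 = 0.2500; (2000−1900)/2000 = 0.0500.
Squared: 0.5625; 0.4225; 0.0625; 0.0025.
Sum = 1.050000; P₂ = 1.050000 / 6 = 0.1750.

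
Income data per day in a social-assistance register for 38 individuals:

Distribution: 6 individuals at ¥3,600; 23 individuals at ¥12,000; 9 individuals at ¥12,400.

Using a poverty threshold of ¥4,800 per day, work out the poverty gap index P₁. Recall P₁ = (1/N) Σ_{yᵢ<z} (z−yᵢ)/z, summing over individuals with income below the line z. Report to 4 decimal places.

0.0395

Incomes under z: 6×¥3,600 (q = 6 of N = 38).
Gap ratios (z−y)/z: (4800−3600)/4800 = 0.2500 (×6).
Sum of shortfalls = 1.500000; P₁ averages over all N: 1.500000 / 38 = 0.0395.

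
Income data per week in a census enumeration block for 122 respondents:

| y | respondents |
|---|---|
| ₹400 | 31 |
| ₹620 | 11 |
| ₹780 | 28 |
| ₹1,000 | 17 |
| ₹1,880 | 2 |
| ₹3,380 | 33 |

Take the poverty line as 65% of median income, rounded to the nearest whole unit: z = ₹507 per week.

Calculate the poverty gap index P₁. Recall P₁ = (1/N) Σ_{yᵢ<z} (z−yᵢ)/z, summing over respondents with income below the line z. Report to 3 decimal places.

Incomes under z: 31×₹400 (q = 31 of N = 122).
Gap ratios (z−y)/z: (507−400)/507 = 0.2110 (×31).
Σ = 6.542406. Dividing by the full population N = 122 gives P₁ = 0.054.

0.054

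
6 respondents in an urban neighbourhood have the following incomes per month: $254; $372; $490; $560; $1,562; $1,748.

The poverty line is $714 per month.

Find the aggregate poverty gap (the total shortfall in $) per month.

$1,180

Below the line: $254, $372, $490, $560 (q = 4 of N = 6).
Individual gaps: 714−254 = 460; 714−372 = 342; 714−490 = 224; 714−560 = 154.
Aggregate gap = $1,180.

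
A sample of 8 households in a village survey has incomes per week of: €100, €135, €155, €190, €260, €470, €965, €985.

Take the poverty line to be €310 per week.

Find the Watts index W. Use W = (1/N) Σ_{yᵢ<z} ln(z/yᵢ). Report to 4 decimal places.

Below z: €100, €135, €155, €190, €260 (q = 5 of N = 8).
ln(z/y) terms: ln(310/100) = 1.1314; ln(310/135) = 0.8313; ln(310/155) = 0.6931; ln(310/190) = 0.4895; ln(310/260) = 0.1759.
W = 3.321286 / 8 = 0.4152.

0.4152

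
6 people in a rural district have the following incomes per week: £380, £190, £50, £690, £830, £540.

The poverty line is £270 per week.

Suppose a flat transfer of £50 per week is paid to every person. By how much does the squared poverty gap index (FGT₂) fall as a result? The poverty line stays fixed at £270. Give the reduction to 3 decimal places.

Before: below the line — £50, £190; squared poverty gap index (FGT₂) = 0.12529.
After the £50 transfer: below the line — £100, £240; squared poverty gap index (FGT₂) = 0.06813.
Reduction = 0.12529 − 0.06813 = 0.057.

0.057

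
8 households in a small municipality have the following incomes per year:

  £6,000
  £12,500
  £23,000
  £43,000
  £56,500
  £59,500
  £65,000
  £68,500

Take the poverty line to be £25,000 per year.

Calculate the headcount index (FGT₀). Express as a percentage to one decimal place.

3 of the 8 households have income below £25,000.
H = 3/8 = 37.5%.

37.5%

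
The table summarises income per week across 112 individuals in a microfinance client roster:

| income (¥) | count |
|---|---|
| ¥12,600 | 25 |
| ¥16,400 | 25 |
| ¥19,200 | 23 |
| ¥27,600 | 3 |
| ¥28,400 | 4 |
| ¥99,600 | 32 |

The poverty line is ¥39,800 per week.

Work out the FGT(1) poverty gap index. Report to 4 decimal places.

0.4085

Below the line: 25×¥12,600, 25×¥16,400, 23×¥19,200, 3×¥27,600, 4×¥28,400 (q = 80 of N = 112).
Normalized shortfalls: (39800−12600)/39800 = 0.6834 (×25); (39800−16400)/39800 = 0.5879 (×25); (39800−19200)/39800 = 0.5176 (×23); (39800−27600)/39800 = 0.3065 (×3); (39800−28400)/39800 = 0.2864 (×4).
Σ = 45.753769. Dividing by the full population N = 112 gives P₁ = 0.4085.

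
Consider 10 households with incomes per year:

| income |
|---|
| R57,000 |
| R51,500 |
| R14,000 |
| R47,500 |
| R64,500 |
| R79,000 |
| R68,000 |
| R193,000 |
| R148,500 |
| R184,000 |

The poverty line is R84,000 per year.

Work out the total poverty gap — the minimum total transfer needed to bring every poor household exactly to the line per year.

R206,500

Below the line: R14,000, R47,500, R51,500, R57,000, R64,500, R68,000, R79,000 (q = 7 of N = 10).
Individual gaps: 84000−14000 = 70000; 84000−47500 = 36500; 84000−51500 = 32500; 84000−57000 = 27000; 84000−64500 = 19500; 84000−68000 = 16000; 84000−79000 = 5000.
Aggregate gap = R206,500.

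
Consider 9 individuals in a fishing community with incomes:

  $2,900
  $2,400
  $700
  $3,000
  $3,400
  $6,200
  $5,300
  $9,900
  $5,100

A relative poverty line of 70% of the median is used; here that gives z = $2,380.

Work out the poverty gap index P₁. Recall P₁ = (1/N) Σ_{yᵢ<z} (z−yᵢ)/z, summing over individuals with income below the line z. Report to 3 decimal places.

0.078

Incomes under z: $700 (q = 1 of N = 9).
Shortfall ratios: (2380−700)/2380 = 0.7059.
Σ = 0.705882. Dividing by the full population N = 9 gives P₁ = 0.078.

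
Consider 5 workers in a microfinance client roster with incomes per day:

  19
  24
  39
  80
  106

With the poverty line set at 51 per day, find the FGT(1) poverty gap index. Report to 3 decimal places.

0.278

Below z: 19, 24, 39 (q = 3 of N = 5).
Normalized shortfalls: (51−19)/51 = 0.6275; (51−24)/51 = 0.5294; (51−39)/51 = 0.2353.
Σ = 1.392157. Dividing by the full population N = 5 gives P₁ = 0.278.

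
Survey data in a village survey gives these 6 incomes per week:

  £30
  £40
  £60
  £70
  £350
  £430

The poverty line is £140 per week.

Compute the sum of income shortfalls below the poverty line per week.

£360

Poor units: £30, £40, £60, £70 (q = 4 of N = 6).
Individual gaps: 140−30 = 110; 140−40 = 100; 140−60 = 80; 140−70 = 70.
Aggregate gap = £360.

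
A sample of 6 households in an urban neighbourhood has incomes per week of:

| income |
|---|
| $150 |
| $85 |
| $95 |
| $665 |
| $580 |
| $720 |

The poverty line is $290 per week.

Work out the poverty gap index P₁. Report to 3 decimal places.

0.310

Below the line: $85, $95, $150 (q = 3 of N = 6).
Normalized shortfalls: (290−85)/290 = 0.7069; (290−95)/290 = 0.6724; (290−150)/290 = 0.4828.
Σ = 1.862069. Dividing by the full population N = 6 gives P₁ = 0.310.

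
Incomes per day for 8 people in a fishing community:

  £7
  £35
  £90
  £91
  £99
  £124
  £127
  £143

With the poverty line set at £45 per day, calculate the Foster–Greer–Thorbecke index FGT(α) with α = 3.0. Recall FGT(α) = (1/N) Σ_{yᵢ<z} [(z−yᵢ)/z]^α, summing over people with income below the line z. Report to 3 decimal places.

Below the line: £7, £35 (q = 2 of N = 8).
Shortfall ratios: (45−7)/45 = 0.8444; (45−35)/45 = 0.2222.
Raised to α = 3.0: 0.60216; 0.01097.
Sum = 0.613136; FGT(3.0) = 0.613136 / 8 = 0.077.

0.077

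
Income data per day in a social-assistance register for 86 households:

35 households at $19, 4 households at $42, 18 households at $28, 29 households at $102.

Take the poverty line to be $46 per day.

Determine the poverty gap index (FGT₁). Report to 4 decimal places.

0.3248

Incomes under z: 35×$19, 18×$28, 4×$42 (q = 57 of N = 86).
Relative gaps: (46−19)/46 = 0.5870 (×35); (46−28)/46 = 0.3913 (×18); (46−42)/46 = 0.0870 (×4).
Sum of shortfalls = 27.934783; P₁ averages over all N: 27.934783 / 86 = 0.3248.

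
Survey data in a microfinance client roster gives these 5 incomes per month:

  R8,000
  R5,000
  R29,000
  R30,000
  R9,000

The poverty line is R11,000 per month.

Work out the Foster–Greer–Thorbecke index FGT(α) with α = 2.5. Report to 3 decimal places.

Below the line: R5,000, R8,000, R9,000 (q = 3 of N = 5).
Gap ratios (z−y)/z: (11000−5000)/11000 = 0.5455; (11000−8000)/11000 = 0.2727; (11000−9000)/11000 = 0.1818.
Raised to α = 2.5: 0.21973; 0.03884; 0.01410.
Sum = 0.272673; FGT(2.5) = 0.272673 / 5 = 0.055.

0.055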